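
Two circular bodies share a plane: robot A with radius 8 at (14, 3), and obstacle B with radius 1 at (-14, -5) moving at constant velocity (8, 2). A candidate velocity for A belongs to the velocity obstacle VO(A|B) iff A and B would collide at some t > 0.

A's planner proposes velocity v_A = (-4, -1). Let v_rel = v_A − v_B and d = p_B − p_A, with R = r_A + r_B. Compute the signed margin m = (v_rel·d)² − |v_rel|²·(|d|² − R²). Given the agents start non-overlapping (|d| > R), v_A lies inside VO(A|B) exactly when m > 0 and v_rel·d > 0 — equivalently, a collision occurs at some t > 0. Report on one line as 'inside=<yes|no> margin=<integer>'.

d = (-28, -8),  |d|² = 848;  R = 8+1 = 9,  c = 848−9² = 767
v_rel = (-12, -3),  |v_rel|² = 153;  v_rel·d = (-12)·(-28) + (-3)·(-8) = 360
153·t² − 720·t + 767 = 0  ⇒  m = 360² − 153·767 = 12249
m = 12249 > 0,  v_rel·d = 360 > 0  ⇒  inside

inside=yes margin=12249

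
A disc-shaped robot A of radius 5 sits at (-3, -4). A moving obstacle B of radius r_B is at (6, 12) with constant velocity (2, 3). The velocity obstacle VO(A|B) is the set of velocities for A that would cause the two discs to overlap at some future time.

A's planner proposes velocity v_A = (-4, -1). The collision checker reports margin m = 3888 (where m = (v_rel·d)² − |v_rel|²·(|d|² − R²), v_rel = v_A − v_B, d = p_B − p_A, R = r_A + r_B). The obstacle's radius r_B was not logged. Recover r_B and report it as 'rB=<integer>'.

m = 3888
d = (9, 16);  v_rel = (-6, -4),  |v_rel|² = 52
v_rel×d = (-6)·(16) − (-4)·(9) = -60
since m = R²·52 − (-60)²:  R² = (3600 + 3888) / 52 = 144
R = √144 = 12  ⇒  r_B = 12 − 5 = 7

rB=7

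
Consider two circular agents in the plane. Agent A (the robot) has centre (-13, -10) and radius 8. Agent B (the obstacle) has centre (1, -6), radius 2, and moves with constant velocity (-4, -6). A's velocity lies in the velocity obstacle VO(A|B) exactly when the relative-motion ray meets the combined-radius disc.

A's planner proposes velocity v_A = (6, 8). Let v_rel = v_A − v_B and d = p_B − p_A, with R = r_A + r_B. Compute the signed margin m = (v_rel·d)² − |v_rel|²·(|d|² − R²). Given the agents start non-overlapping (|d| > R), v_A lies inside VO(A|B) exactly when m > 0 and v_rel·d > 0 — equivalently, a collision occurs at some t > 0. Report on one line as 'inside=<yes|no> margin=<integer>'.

d = (14, 4),  |d|² = 212;  R = 8+2 = 10,  c = 212−10² = 112
v_rel = (10, 14),  |v_rel|² = 296;  v_rel·d = (10)·(14) + (14)·(4) = 196
296·t² − 392·t + 112 = 0  ⇒  m = 196² − 296·112 = 5264
m = 5264 > 0,  v_rel·d = 196 > 0  ⇒  inside

inside=yes margin=5264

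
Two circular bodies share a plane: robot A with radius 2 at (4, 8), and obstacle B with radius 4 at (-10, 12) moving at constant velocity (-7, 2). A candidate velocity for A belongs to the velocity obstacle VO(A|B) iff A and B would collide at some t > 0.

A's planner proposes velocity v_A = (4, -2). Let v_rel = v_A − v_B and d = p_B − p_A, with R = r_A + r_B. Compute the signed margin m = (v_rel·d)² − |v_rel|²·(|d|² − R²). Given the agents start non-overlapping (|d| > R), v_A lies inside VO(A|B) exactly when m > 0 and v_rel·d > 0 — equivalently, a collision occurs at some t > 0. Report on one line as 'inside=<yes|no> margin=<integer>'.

d = (-14, 4),  |d|² = 212;  R = 2+4 = 6,  c = 212−6² = 176
v_rel = (11, -4),  |v_rel|² = 137;  v_rel·d = (11)·(-14) + (-4)·(4) = -170
137·t² + 340·t + 176 = 0  ⇒  m = (-170)² − 137·176 = 4788
m = 4788 > 0,  v_rel·d = -170 < 0  ⇒  outside

inside=no margin=4788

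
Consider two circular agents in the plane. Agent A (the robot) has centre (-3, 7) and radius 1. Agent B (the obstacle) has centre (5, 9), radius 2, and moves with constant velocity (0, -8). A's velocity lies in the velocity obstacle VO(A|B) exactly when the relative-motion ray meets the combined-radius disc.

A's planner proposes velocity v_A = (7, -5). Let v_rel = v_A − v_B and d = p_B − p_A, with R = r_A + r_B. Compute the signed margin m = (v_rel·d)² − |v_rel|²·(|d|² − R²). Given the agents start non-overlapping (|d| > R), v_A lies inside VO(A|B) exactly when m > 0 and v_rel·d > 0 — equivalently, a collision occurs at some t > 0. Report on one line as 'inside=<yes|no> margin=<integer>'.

d = (8, 2),  |d|² = 68;  R = 1+2 = 3,  c = 68−3² = 59
v_rel = (7, 3),  |v_rel|² = 58;  v_rel·d = (7)·(8) + (3)·(2) = 62
58·t² − 124·t + 59 = 0  ⇒  m = 62² − 58·59 = 422
m = 422 > 0,  v_rel·d = 62 > 0  ⇒  inside

inside=yes margin=422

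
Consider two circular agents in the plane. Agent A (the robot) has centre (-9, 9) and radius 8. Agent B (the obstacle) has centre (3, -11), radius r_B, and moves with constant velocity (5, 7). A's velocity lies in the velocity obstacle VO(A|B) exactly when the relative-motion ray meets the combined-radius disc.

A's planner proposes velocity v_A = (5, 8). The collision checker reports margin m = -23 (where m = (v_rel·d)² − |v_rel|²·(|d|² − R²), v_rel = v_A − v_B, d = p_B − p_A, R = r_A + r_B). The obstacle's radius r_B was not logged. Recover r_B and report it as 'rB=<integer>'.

m = -23
d = (12, -20);  v_rel = (0, 1),  |v_rel|² = 1
v_rel×d = (0)·(-20) − (1)·(12) = -12
since m = R²·1 − (-12)²:  R² = (144 + -23) / 1 = 121
R = √121 = 11  ⇒  r_B = 11 − 8 = 3

rB=3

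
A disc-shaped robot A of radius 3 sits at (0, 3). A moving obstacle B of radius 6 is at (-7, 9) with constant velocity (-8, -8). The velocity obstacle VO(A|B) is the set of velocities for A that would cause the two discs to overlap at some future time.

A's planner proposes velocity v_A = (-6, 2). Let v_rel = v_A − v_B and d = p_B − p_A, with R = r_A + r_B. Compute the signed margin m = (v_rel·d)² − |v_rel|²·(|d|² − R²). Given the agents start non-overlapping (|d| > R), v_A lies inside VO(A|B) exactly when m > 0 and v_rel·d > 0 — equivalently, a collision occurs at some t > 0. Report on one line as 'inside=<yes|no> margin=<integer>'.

d = (-7, 6),  |d|² = 85;  R = 3+6 = 9,  c = 85−9² = 4
v_rel = (2, 10),  |v_rel|² = 104;  v_rel·d = (2)·(-7) + (10)·(6) = 46
104·t² − 92·t + 4 = 0  ⇒  m = 46² − 104·4 = 1700
m = 1700 > 0,  v_rel·d = 46 > 0  ⇒  inside

inside=yes margin=1700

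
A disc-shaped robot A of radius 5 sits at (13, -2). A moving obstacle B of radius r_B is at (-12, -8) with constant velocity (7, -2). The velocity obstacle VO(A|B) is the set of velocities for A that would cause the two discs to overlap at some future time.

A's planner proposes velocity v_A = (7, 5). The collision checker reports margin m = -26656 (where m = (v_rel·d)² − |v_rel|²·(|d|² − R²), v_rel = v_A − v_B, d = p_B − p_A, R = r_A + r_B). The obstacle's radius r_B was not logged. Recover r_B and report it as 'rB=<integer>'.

m = -26656
d = (-25, -6);  v_rel = (0, 7),  |v_rel|² = 49
v_rel×d = (0)·(-6) − (7)·(-25) = 175
since m = R²·49 − 175²:  R² = (30625 + -26656) / 49 = 81
R = √81 = 9  ⇒  r_B = 9 − 5 = 4

rB=4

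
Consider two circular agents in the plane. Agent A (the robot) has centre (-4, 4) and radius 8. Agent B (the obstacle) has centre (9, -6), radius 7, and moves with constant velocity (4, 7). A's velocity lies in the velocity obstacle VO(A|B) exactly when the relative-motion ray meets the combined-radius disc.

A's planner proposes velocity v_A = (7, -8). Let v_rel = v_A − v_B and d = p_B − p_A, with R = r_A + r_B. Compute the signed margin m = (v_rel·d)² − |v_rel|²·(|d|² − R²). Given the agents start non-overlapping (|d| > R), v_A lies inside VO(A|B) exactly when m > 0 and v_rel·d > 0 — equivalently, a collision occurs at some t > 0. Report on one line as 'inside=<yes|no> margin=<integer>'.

d = (13, -10),  |d|² = 269;  R = 8+7 = 15,  c = 269−15² = 44
v_rel = (3, -15),  |v_rel|² = 234;  v_rel·d = (3)·(13) + (-15)·(-10) = 189
234·t² − 378·t + 44 = 0  ⇒  m = 189² − 234·44 = 25425
m = 25425 > 0,  v_rel·d = 189 > 0  ⇒  inside

inside=yes margin=25425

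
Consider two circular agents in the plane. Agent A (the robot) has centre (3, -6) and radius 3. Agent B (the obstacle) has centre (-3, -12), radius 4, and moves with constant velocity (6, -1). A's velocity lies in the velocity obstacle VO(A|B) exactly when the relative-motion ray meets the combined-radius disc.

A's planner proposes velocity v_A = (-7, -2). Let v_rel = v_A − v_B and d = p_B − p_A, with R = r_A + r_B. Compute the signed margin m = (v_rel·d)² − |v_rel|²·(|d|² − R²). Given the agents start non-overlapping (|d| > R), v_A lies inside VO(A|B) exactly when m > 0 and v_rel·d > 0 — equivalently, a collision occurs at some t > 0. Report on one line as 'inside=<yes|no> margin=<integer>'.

d = (-6, -6),  |d|² = 72;  R = 3+4 = 7,  c = 72−7² = 23
v_rel = (-13, -1),  |v_rel|² = 170;  v_rel·d = (-13)·(-6) + (-1)·(-6) = 84
170·t² − 168·t + 23 = 0  ⇒  m = 84² − 170·23 = 3146
m = 3146 > 0,  v_rel·d = 84 > 0  ⇒  inside

inside=yes margin=3146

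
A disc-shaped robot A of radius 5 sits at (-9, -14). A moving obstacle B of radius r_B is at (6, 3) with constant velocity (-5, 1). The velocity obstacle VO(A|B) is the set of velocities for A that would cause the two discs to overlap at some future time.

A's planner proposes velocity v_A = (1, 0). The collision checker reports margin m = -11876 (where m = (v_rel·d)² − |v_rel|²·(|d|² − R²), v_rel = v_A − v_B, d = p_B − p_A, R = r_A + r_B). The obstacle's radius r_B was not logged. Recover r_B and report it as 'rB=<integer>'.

m = -11876
d = (15, 17);  v_rel = (6, -1),  |v_rel|² = 37
v_rel×d = (6)·(17) − (-1)·(15) = 117
since m = R²·37 − 117²:  R² = (13689 + -11876) / 37 = 49
R = √49 = 7  ⇒  r_B = 7 − 5 = 2

rB=2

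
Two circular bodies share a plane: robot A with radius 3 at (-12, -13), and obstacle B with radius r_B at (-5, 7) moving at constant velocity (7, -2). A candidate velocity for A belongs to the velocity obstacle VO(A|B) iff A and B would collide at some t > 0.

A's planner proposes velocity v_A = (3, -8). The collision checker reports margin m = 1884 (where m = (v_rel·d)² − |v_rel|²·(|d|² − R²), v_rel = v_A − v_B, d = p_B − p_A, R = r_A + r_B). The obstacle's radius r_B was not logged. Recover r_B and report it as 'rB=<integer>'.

m = 1884
d = (7, 20);  v_rel = (-4, -6),  |v_rel|² = 52
v_rel×d = (-4)·(20) − (-6)·(7) = -38
since m = R²·52 − (-38)²:  R² = (1444 + 1884) / 52 = 64
R = √64 = 8  ⇒  r_B = 8 − 3 = 5

rB=5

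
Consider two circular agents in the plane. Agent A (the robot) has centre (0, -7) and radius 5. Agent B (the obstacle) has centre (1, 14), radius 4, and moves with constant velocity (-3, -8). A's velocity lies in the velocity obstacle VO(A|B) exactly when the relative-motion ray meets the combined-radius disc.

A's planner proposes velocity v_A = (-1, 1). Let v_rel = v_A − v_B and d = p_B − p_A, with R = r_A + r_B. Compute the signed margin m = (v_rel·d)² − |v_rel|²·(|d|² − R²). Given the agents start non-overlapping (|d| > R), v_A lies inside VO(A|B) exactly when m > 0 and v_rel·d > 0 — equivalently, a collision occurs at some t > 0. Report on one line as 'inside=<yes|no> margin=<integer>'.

d = (1, 21),  |d|² = 442;  R = 5+4 = 9,  c = 442−9² = 361
v_rel = (2, 9),  |v_rel|² = 85;  v_rel·d = (2)·(1) + (9)·(21) = 191
85·t² − 382·t + 361 = 0  ⇒  m = 191² − 85·361 = 5796
m = 5796 > 0,  v_rel·d = 191 > 0  ⇒  inside

inside=yes margin=5796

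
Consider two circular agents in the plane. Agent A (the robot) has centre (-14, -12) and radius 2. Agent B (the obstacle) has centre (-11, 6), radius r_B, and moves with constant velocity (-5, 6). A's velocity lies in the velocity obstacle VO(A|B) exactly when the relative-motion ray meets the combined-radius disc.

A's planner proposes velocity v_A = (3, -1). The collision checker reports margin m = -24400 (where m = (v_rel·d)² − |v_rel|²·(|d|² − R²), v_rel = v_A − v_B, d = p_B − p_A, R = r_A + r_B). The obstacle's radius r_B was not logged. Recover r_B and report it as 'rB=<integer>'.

m = -24400
d = (3, 18);  v_rel = (8, -7),  |v_rel|² = 113
v_rel×d = (8)·(18) − (-7)·(3) = 165
since m = R²·113 − 165²:  R² = (27225 + -24400) / 113 = 25
R = √25 = 5  ⇒  r_B = 5 − 2 = 3

rB=3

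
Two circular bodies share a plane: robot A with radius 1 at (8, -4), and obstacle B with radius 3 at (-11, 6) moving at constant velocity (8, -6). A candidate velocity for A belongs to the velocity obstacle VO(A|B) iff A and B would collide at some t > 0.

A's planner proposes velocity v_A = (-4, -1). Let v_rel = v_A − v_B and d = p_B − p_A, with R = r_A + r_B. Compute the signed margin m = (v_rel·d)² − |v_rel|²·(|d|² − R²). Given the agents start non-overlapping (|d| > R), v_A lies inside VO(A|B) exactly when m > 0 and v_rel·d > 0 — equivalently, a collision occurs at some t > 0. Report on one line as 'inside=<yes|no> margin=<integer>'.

d = (-19, 10),  |d|² = 461;  R = 1+3 = 4,  c = 461−4² = 445
v_rel = (-12, 5),  |v_rel|² = 169;  v_rel·d = (-12)·(-19) + (5)·(10) = 278
169·t² − 556·t + 445 = 0  ⇒  m = 278² − 169·445 = 2079
m = 2079 > 0,  v_rel·d = 278 > 0  ⇒  inside

inside=yes margin=2079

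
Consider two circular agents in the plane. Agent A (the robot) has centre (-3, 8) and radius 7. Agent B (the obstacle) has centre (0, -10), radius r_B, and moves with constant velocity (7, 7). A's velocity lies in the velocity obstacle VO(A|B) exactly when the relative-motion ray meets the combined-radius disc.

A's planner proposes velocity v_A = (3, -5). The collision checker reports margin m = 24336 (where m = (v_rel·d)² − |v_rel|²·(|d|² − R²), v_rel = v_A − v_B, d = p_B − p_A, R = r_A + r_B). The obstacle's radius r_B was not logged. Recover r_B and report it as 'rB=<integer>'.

m = 24336
d = (3, -18);  v_rel = (-4, -12),  |v_rel|² = 160
v_rel×d = (-4)·(-18) − (-12)·(3) = 108
since m = R²·160 − 108²:  R² = (11664 + 24336) / 160 = 225
R = √225 = 15  ⇒  r_B = 15 − 7 = 8

rB=8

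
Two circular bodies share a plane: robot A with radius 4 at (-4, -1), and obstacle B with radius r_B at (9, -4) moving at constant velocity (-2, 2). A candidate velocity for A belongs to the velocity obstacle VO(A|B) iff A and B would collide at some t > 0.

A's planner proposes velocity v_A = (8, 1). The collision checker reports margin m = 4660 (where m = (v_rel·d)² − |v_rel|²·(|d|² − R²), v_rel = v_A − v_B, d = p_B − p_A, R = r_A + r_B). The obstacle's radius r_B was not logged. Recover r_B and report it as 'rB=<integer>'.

m = 4660
d = (13, -3);  v_rel = (10, -1),  |v_rel|² = 101
v_rel×d = (10)·(-3) − (-1)·(13) = -17
since m = R²·101 − (-17)²:  R² = (289 + 4660) / 101 = 49
R = √49 = 7  ⇒  r_B = 7 − 4 = 3

rB=3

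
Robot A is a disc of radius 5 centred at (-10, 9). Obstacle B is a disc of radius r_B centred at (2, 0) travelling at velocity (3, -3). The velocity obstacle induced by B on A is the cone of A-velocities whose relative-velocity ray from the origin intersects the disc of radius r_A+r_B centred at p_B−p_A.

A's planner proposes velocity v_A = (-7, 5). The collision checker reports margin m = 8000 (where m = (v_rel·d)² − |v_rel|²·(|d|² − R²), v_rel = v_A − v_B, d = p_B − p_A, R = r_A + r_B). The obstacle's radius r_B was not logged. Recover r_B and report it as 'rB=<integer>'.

m = 8000
d = (12, -9);  v_rel = (-10, 8),  |v_rel|² = 164
v_rel×d = (-10)·(-9) − (8)·(12) = -6
since m = R²·164 − (-6)²:  R² = (36 + 8000) / 164 = 49
R = √49 = 7  ⇒  r_B = 7 − 5 = 2

rB=2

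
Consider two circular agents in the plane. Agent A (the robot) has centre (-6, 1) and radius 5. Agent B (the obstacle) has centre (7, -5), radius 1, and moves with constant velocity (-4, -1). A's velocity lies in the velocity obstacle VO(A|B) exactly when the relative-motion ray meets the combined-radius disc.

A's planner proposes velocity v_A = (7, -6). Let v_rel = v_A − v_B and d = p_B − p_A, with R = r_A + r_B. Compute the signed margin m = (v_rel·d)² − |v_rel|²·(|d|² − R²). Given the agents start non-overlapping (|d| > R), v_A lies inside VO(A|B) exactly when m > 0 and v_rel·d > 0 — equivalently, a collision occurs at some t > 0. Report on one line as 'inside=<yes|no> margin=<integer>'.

d = (13, -6),  |d|² = 205;  R = 5+1 = 6,  c = 205−6² = 169
v_rel = (11, -5),  |v_rel|² = 146;  v_rel·d = (11)·(13) + (-5)·(-6) = 173
146·t² − 346·t + 169 = 0  ⇒  m = 173² − 146·169 = 5255
m = 5255 > 0,  v_rel·d = 173 > 0  ⇒  inside

inside=yes margin=5255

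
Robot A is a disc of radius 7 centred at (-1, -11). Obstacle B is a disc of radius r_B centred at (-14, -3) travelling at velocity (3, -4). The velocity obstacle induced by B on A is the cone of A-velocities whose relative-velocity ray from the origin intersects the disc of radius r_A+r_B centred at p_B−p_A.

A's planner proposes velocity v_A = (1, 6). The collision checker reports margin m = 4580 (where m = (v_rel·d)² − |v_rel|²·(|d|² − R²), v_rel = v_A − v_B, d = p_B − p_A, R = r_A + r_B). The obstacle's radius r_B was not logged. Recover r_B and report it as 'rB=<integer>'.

m = 4580
d = (-13, 8);  v_rel = (-2, 10),  |v_rel|² = 104
v_rel×d = (-2)·(8) − (10)·(-13) = 114
since m = R²·104 − 114²:  R² = (12996 + 4580) / 104 = 169
R = √169 = 13  ⇒  r_B = 13 − 7 = 6

rB=6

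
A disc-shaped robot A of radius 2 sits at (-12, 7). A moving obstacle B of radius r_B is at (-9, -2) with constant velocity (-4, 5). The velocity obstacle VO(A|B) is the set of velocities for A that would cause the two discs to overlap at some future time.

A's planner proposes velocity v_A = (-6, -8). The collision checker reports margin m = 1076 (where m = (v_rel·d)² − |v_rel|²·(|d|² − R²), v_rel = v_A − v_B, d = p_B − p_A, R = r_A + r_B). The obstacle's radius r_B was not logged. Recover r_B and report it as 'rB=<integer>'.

m = 1076
d = (3, -9);  v_rel = (-2, -13),  |v_rel|² = 173
v_rel×d = (-2)·(-9) − (-13)·(3) = 57
since m = R²·173 − 57²:  R² = (3249 + 1076) / 173 = 25
R = √25 = 5  ⇒  r_B = 5 − 2 = 3

rB=3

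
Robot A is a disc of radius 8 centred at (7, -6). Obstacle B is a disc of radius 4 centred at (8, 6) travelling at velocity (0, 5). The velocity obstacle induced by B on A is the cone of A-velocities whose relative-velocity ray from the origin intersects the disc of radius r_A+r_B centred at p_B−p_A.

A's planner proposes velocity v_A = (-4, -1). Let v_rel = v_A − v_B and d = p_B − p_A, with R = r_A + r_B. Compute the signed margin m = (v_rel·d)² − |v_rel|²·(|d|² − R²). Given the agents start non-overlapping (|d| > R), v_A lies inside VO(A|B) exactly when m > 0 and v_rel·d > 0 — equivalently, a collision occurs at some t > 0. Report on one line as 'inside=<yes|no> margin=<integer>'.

d = (1, 12),  |d|² = 145;  R = 8+4 = 12,  c = 145−12² = 1
v_rel = (-4, -6),  |v_rel|² = 52;  v_rel·d = (-4)·(1) + (-6)·(12) = -76
52·t² + 152·t + 1 = 0  ⇒  m = (-76)² − 52·1 = 5724
m = 5724 > 0,  v_rel·d = -76 < 0  ⇒  outside

inside=no margin=5724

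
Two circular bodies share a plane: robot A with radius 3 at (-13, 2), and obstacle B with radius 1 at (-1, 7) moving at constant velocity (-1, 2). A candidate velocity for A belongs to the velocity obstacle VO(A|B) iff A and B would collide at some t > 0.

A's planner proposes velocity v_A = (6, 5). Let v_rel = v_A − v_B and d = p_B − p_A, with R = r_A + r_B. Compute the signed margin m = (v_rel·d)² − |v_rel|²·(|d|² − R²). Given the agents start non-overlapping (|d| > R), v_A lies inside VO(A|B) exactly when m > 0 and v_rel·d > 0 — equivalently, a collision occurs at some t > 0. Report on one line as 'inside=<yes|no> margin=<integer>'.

d = (12, 5),  |d|² = 169;  R = 3+1 = 4,  c = 169−4² = 153
v_rel = (7, 3),  |v_rel|² = 58;  v_rel·d = (7)·(12) + (3)·(5) = 99
58·t² − 198·t + 153 = 0  ⇒  m = 99² − 58·153 = 927
m = 927 > 0,  v_rel·d = 99 > 0  ⇒  inside

inside=yes margin=927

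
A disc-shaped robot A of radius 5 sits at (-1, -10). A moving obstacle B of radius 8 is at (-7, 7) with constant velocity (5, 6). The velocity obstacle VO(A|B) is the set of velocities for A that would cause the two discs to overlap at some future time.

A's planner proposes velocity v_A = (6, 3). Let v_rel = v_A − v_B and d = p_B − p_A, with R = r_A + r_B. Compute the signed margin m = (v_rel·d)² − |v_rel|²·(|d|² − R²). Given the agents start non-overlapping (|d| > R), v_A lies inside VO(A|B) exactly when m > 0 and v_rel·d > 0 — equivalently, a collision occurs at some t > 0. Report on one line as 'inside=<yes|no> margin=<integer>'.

d = (-6, 17),  |d|² = 325;  R = 5+8 = 13,  c = 325−13² = 156
v_rel = (1, -3),  |v_rel|² = 10;  v_rel·d = (1)·(-6) + (-3)·(17) = -57
10·t² + 114·t + 156 = 0  ⇒  m = (-57)² − 10·156 = 1689
m = 1689 > 0,  v_rel·d = -57 < 0  ⇒  outside

inside=no margin=1689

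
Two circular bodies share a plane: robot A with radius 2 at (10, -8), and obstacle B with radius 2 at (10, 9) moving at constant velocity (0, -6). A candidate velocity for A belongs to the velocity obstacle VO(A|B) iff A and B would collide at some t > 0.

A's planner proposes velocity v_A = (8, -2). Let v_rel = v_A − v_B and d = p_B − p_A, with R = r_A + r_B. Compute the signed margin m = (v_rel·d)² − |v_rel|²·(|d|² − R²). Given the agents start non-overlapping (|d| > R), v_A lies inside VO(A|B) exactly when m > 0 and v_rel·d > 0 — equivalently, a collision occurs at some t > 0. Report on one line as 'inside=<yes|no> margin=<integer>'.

d = (0, 17),  |d|² = 289;  R = 2+2 = 4,  c = 289−4² = 273
v_rel = (8, 4),  |v_rel|² = 80;  v_rel·d = (8)·(0) + (4)·(17) = 68
80·t² − 136·t + 273 = 0  ⇒  m = 68² − 80·273 = -17216
m = -17216 < 0,  v_rel·d = 68 > 0  ⇒  outside

inside=no margin=-17216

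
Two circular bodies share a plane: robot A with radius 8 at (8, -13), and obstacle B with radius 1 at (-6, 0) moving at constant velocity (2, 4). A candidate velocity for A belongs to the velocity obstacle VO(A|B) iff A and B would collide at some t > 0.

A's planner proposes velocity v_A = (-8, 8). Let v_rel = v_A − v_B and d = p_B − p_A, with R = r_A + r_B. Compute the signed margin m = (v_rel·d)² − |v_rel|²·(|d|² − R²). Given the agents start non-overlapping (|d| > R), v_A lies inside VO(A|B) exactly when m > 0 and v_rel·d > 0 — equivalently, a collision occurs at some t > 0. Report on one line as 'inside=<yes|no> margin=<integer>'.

d = (-14, 13),  |d|² = 365;  R = 8+1 = 9,  c = 365−9² = 284
v_rel = (-10, 4),  |v_rel|² = 116;  v_rel·d = (-10)·(-14) + (4)·(13) = 192
116·t² − 384·t + 284 = 0  ⇒  m = 192² − 116·284 = 3920
m = 3920 > 0,  v_rel·d = 192 > 0  ⇒  inside

inside=yes margin=3920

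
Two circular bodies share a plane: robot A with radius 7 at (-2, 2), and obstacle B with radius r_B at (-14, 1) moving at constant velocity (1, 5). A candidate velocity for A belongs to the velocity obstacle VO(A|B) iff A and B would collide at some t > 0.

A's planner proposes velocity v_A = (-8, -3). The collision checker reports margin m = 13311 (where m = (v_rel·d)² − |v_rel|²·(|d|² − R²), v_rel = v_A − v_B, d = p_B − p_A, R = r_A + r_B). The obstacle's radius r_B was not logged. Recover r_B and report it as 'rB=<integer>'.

m = 13311
d = (-12, -1);  v_rel = (-9, -8),  |v_rel|² = 145
v_rel×d = (-9)·(-1) − (-8)·(-12) = -87
since m = R²·145 − (-87)²:  R² = (7569 + 13311) / 145 = 144
R = √144 = 12  ⇒  r_B = 12 − 7 = 5

rB=5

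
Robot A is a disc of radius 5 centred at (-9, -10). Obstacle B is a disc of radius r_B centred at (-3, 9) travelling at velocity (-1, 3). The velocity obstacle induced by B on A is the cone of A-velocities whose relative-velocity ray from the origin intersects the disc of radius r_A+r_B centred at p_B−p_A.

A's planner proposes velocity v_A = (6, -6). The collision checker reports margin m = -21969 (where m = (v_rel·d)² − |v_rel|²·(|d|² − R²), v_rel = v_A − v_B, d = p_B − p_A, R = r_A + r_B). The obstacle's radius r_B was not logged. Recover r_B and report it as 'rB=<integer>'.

m = -21969
d = (6, 19);  v_rel = (7, -9),  |v_rel|² = 130
v_rel×d = (7)·(19) − (-9)·(6) = 187
since m = R²·130 − 187²:  R² = (34969 + -21969) / 130 = 100
R = √100 = 10  ⇒  r_B = 10 − 5 = 5

rB=5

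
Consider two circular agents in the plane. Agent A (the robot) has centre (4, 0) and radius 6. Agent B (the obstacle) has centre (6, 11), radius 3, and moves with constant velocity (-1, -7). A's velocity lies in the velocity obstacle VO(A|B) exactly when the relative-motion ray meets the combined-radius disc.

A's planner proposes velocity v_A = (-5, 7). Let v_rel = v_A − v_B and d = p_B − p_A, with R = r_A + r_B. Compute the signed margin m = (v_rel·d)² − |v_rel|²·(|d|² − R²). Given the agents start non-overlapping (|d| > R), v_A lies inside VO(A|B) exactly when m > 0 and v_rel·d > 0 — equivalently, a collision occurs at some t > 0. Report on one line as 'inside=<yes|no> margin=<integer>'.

d = (2, 11),  |d|² = 125;  R = 6+3 = 9,  c = 125−9² = 44
v_rel = (-4, 14),  |v_rel|² = 212;  v_rel·d = (-4)·(2) + (14)·(11) = 146
212·t² − 292·t + 44 = 0  ⇒  m = 146² − 212·44 = 11988
m = 11988 > 0,  v_rel·d = 146 > 0  ⇒  inside

inside=yes margin=11988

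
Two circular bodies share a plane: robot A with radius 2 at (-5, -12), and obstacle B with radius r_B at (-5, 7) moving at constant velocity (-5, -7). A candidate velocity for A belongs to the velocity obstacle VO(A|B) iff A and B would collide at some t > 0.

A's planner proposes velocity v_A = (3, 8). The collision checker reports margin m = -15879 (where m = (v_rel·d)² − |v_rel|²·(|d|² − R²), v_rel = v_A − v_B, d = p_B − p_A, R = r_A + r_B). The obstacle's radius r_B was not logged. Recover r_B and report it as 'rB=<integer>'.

m = -15879
d = (0, 19);  v_rel = (8, 15),  |v_rel|² = 289
v_rel×d = (8)·(19) − (15)·(0) = 152
since m = R²·289 − 152²:  R² = (23104 + -15879) / 289 = 25
R = √25 = 5  ⇒  r_B = 5 − 2 = 3

rB=3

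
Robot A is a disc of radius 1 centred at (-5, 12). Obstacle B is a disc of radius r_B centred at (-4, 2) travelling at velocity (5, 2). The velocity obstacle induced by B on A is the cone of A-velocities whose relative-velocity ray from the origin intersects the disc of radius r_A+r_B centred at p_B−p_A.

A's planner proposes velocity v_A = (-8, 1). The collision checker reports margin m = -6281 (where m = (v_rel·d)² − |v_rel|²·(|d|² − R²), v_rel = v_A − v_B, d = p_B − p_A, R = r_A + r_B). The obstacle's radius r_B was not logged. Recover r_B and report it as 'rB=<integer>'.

m = -6281
d = (1, -10);  v_rel = (-13, -1),  |v_rel|² = 170
v_rel×d = (-13)·(-10) − (-1)·(1) = 131
since m = R²·170 − 131²:  R² = (17161 + -6281) / 170 = 64
R = √64 = 8  ⇒  r_B = 8 − 1 = 7

rB=7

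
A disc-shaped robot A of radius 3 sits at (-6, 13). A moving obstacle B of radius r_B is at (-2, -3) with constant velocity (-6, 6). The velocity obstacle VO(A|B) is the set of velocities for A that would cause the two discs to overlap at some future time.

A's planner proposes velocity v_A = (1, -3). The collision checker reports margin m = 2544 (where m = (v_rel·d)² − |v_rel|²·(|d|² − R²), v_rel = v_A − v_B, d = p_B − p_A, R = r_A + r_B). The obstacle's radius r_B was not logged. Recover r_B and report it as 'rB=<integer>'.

m = 2544
d = (4, -16);  v_rel = (7, -9),  |v_rel|² = 130
v_rel×d = (7)·(-16) − (-9)·(4) = -76
since m = R²·130 − (-76)²:  R² = (5776 + 2544) / 130 = 64
R = √64 = 8  ⇒  r_B = 8 − 3 = 5

rB=5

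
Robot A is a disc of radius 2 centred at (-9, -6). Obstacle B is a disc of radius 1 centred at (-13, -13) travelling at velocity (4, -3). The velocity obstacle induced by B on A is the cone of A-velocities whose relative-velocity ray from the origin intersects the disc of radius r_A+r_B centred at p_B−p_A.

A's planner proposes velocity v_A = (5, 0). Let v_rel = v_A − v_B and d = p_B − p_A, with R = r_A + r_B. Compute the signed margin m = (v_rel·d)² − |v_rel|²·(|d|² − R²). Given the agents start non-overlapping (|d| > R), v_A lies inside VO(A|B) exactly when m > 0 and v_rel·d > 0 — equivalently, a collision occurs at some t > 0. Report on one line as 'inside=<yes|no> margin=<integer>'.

d = (-4, -7),  |d|² = 65;  R = 2+1 = 3,  c = 65−3² = 56
v_rel = (1, 3),  |v_rel|² = 10;  v_rel·d = (1)·(-4) + (3)·(-7) = -25
10·t² + 50·t + 56 = 0  ⇒  m = (-25)² − 10·56 = 65
m = 65 > 0,  v_rel·d = -25 < 0  ⇒  outside

inside=no margin=65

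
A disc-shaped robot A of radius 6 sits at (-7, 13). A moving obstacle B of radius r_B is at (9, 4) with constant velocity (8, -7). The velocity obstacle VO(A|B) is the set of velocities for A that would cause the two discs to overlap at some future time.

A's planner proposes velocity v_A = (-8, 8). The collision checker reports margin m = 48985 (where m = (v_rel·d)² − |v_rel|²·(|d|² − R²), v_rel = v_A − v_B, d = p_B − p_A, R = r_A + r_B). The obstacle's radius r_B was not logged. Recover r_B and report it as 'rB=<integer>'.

m = 48985
d = (16, -9);  v_rel = (-16, 15),  |v_rel|² = 481
v_rel×d = (-16)·(-9) − (15)·(16) = -96
since m = R²·481 − (-96)²:  R² = (9216 + 48985) / 481 = 121
R = √121 = 11  ⇒  r_B = 11 − 6 = 5

rB=5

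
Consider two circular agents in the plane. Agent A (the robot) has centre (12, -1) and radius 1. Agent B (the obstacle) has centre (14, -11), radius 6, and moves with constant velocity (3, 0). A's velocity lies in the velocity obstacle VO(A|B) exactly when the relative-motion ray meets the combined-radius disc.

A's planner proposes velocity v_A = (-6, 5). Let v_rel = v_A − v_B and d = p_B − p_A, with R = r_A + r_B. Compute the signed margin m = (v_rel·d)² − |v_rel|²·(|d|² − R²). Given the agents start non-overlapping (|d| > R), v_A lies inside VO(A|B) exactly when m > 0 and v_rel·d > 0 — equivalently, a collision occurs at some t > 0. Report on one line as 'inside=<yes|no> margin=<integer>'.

d = (2, -10),  |d|² = 104;  R = 1+6 = 7,  c = 104−7² = 55
v_rel = (-9, 5),  |v_rel|² = 106;  v_rel·d = (-9)·(2) + (5)·(-10) = -68
106·t² + 136·t + 55 = 0  ⇒  m = (-68)² − 106·55 = -1206
m = -1206 < 0,  v_rel·d = -68 < 0  ⇒  outside

inside=no margin=-1206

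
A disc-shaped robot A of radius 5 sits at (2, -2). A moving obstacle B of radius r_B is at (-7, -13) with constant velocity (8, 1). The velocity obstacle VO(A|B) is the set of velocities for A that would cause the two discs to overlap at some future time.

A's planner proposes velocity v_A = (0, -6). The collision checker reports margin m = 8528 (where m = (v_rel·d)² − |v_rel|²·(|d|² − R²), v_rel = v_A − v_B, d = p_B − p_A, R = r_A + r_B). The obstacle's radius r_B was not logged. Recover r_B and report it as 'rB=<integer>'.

m = 8528
d = (-9, -11);  v_rel = (-8, -7),  |v_rel|² = 113
v_rel×d = (-8)·(-11) − (-7)·(-9) = 25
since m = R²·113 − 25²:  R² = (625 + 8528) / 113 = 81
R = √81 = 9  ⇒  r_B = 9 − 5 = 4

rB=4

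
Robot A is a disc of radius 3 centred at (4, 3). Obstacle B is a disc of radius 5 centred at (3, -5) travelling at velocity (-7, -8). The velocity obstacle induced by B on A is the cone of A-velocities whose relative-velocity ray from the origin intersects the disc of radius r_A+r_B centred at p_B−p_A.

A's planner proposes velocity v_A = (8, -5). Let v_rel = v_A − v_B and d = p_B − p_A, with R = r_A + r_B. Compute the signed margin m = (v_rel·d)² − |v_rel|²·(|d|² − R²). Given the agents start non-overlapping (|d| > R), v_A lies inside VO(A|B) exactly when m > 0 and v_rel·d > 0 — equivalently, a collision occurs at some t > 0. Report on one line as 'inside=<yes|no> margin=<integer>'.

d = (-1, -8),  |d|² = 65;  R = 3+5 = 8,  c = 65−8² = 1
v_rel = (15, 3),  |v_rel|² = 234;  v_rel·d = (15)·(-1) + (3)·(-8) = -39
234·t² + 78·t + 1 = 0  ⇒  m = (-39)² − 234·1 = 1287
m = 1287 > 0,  v_rel·d = -39 < 0  ⇒  outside

inside=no margin=1287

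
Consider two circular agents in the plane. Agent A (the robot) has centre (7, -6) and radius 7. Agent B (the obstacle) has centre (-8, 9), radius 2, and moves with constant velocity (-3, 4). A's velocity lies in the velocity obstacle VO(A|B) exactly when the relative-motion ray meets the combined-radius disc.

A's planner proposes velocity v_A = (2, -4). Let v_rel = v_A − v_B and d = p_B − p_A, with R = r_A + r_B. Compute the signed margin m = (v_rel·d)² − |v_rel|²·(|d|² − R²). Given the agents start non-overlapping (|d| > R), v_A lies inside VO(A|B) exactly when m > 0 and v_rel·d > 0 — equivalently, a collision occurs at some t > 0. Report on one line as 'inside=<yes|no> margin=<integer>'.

d = (-15, 15),  |d|² = 450;  R = 7+2 = 9,  c = 450−9² = 369
v_rel = (5, -8),  |v_rel|² = 89;  v_rel·d = (5)·(-15) + (-8)·(15) = -195
89·t² + 390·t + 369 = 0  ⇒  m = (-195)² − 89·369 = 5184
m = 5184 > 0,  v_rel·d = -195 < 0  ⇒  outside

inside=no margin=5184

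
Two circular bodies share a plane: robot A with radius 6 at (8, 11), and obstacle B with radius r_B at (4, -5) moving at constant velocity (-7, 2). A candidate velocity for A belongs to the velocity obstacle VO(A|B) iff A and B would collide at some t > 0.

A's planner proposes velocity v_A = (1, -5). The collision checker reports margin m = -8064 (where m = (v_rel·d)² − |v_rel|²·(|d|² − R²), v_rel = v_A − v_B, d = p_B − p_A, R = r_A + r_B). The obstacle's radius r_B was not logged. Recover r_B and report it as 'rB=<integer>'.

m = -8064
d = (-4, -16);  v_rel = (8, -7),  |v_rel|² = 113
v_rel×d = (8)·(-16) − (-7)·(-4) = -156
since m = R²·113 − (-156)²:  R² = (24336 + -8064) / 113 = 144
R = √144 = 12  ⇒  r_B = 12 − 6 = 6

rB=6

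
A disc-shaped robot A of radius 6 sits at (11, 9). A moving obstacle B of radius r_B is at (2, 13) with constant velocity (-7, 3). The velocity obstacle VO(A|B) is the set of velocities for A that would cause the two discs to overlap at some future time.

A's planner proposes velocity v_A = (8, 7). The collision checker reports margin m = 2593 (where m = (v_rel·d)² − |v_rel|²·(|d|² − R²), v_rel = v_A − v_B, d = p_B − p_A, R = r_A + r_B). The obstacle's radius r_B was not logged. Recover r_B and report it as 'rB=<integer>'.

m = 2593
d = (-9, 4);  v_rel = (15, 4),  |v_rel|² = 241
v_rel×d = (15)·(4) − (4)·(-9) = 96
since m = R²·241 − 96²:  R² = (9216 + 2593) / 241 = 49
R = √49 = 7  ⇒  r_B = 7 − 6 = 1

rB=1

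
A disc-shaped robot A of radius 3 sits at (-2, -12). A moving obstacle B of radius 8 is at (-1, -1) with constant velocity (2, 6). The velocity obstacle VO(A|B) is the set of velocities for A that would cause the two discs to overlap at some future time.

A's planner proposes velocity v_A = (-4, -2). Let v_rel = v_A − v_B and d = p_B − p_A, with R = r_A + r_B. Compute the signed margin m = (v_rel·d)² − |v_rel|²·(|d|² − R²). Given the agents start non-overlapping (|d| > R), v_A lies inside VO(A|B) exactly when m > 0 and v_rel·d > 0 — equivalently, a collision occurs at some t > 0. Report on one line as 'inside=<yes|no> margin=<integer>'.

d = (1, 11),  |d|² = 122;  R = 3+8 = 11,  c = 122−11² = 1
v_rel = (-6, -8),  |v_rel|² = 100;  v_rel·d = (-6)·(1) + (-8)·(11) = -94
100·t² + 188·t + 1 = 0  ⇒  m = (-94)² − 100·1 = 8736
m = 8736 > 0,  v_rel·d = -94 < 0  ⇒  outside

inside=no margin=8736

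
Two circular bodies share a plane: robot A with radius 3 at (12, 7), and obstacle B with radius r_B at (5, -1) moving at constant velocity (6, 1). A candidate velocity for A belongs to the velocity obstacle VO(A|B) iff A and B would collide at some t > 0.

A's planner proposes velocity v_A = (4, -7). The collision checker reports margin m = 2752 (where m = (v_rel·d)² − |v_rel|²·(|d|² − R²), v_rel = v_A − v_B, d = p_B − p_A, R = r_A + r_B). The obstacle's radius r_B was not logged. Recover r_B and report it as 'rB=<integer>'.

m = 2752
d = (-7, -8);  v_rel = (-2, -8),  |v_rel|² = 68
v_rel×d = (-2)·(-8) − (-8)·(-7) = -40
since m = R²·68 − (-40)²:  R² = (1600 + 2752) / 68 = 64
R = √64 = 8  ⇒  r_B = 8 − 3 = 5

rB=5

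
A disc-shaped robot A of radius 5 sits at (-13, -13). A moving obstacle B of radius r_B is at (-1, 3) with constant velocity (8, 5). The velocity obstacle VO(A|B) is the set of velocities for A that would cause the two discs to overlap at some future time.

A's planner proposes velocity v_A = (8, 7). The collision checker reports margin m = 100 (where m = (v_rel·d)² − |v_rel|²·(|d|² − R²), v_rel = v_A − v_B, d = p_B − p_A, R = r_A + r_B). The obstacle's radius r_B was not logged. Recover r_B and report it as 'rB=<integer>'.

m = 100
d = (12, 16);  v_rel = (0, 2),  |v_rel|² = 4
v_rel×d = (0)·(16) − (2)·(12) = -24
since m = R²·4 − (-24)²:  R² = (576 + 100) / 4 = 169
R = √169 = 13  ⇒  r_B = 13 − 5 = 8

rB=8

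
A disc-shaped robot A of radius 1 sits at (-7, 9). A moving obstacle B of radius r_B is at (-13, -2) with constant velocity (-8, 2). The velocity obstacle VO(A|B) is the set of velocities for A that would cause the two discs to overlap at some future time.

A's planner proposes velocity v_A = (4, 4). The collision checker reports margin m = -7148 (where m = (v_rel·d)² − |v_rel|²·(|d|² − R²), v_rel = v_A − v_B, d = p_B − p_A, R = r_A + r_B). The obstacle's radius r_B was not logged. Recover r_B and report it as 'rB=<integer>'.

m = -7148
d = (-6, -11);  v_rel = (12, 2),  |v_rel|² = 148
v_rel×d = (12)·(-11) − (2)·(-6) = -120
since m = R²·148 − (-120)²:  R² = (14400 + -7148) / 148 = 49
R = √49 = 7  ⇒  r_B = 7 − 1 = 6

rB=6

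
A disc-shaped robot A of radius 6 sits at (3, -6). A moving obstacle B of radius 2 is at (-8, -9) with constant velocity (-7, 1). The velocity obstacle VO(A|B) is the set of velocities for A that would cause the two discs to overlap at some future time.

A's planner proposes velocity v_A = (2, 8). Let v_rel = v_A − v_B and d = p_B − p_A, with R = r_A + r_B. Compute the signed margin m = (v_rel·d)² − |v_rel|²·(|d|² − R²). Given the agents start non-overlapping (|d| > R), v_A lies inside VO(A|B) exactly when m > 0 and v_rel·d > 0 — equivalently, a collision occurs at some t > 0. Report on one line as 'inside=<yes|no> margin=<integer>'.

d = (-11, -3),  |d|² = 130;  R = 6+2 = 8,  c = 130−8² = 66
v_rel = (9, 7),  |v_rel|² = 130;  v_rel·d = (9)·(-11) + (7)·(-3) = -120
130·t² + 240·t + 66 = 0  ⇒  m = (-120)² − 130·66 = 5820
m = 5820 > 0,  v_rel·d = -120 < 0  ⇒  outside

inside=no margin=5820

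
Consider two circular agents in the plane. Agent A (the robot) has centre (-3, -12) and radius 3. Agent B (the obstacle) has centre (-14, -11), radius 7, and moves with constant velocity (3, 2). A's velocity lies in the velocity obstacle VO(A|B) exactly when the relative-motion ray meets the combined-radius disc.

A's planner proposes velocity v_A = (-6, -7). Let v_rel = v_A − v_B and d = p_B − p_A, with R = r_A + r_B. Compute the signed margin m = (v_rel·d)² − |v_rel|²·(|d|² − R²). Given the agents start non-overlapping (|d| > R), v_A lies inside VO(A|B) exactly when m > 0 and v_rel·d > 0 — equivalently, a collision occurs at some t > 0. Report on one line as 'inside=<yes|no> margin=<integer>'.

d = (-11, 1),  |d|² = 122;  R = 3+7 = 10,  c = 122−10² = 22
v_rel = (-9, -9),  |v_rel|² = 162;  v_rel·d = (-9)·(-11) + (-9)·(1) = 90
162·t² − 180·t + 22 = 0  ⇒  m = 90² − 162·22 = 4536
m = 4536 > 0,  v_rel·d = 90 > 0  ⇒  inside

inside=yes margin=4536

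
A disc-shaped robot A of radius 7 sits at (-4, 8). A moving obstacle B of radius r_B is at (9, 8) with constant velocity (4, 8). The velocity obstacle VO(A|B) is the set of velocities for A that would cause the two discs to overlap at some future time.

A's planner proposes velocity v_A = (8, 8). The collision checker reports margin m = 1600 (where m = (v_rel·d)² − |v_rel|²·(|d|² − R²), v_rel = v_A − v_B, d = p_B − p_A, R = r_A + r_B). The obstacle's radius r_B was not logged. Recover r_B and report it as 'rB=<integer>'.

m = 1600
d = (13, 0);  v_rel = (4, 0),  |v_rel|² = 16
v_rel×d = (4)·(0) − (0)·(13) = 0
since m = R²·16 − 0²:  R² = (0 + 1600) / 16 = 100
R = √100 = 10  ⇒  r_B = 10 − 7 = 3

rB=3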